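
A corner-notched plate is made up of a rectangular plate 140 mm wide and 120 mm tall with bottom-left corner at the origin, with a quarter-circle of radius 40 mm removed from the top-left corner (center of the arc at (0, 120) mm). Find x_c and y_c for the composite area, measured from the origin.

Part | A | x̄ᵢ | ȳᵢ | A·x̄ᵢ | A·ȳᵢ
plate | 16800.00 | 70.00 | 60.00 | 1176000.00 | 1008000.00
removed quarter-circle | -1256.64 | 16.98 | 103.02 | -21333.33 | -129463.11
Σ | 15543.36 |  |  | 1154666.67 | 878536.89
x_c = 1154666.67 / 15543.36 = 74.29 mm
y_c = 878536.89 / 15543.36 = 56.52 mm

x_c = 74.29 mm, y_c = 56.52 mm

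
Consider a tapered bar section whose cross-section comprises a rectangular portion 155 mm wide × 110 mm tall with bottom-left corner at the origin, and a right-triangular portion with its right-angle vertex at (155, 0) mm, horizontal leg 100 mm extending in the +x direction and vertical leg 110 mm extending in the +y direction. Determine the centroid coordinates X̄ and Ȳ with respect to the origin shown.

X̄ = 104.53 mm, Ȳ = 50.53 mm

Part | A | x̄ᵢ | ȳᵢ | A·x̄ᵢ | A·ȳᵢ
rectangular portion | 17050.00 | 77.50 | 55.00 | 1321375.00 | 937750.00
triangular portion | 5500.00 | 188.33 | 36.67 | 1035833.33 | 201666.67
Σ | 22550.00 |  |  | 2357208.33 | 1139416.67
X̄ = 2357208.33 / 22550.00 = 104.53 mm
Ȳ = 1139416.67 / 22550.00 = 50.53 mm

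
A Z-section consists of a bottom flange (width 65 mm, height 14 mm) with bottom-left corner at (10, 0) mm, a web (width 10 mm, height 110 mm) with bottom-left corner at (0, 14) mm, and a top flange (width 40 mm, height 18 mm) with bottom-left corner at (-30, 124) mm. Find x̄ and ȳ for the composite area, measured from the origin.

x̄ = 13.54 mm, ȳ = 65.21 mm

bottom flange: A = 65 × 14 = 910.00, centroid at (42.50, 7.00).
web: A = 10 × 110 = 1100.00, centroid at (5.00, 69.00).
top flange: A = 40 × 18 = 720.00, centroid at (-10.00, 133.00).
ΣA = 2730.00 mm²
ΣAx̄ = (910.00)(42.50) + (1100.00)(5.00) + (720.00)(-10.00) = 36975.00 mm³
ΣAȳ = (910.00)(7.00) + (1100.00)(69.00) + (720.00)(133.00) = 178030.00 mm³
x̄ = 36975.00 / 2730.00 = 13.54 mm
ȳ = 178030.00 / 2730.00 = 65.21 mm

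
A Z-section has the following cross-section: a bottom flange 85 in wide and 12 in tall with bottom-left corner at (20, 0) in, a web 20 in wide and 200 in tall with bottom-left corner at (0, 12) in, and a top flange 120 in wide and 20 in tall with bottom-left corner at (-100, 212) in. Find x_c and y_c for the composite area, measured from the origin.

Part | A | x̄ᵢ | ȳᵢ | A·x̄ᵢ | A·ȳᵢ
bottom flange | 1020.00 | 62.50 | 6.00 | 63750.00 | 6120.00
web | 4000.00 | 10.00 | 112.00 | 40000.00 | 448000.00
top flange | 2400.00 | -40.00 | 222.00 | -96000.00 | 532800.00
Σ | 7420.00 |  |  | 7750.00 | 986920.00
x_c = 7750.00 / 7420.00 = 1.04 in
y_c = 986920.00 / 7420.00 = 133.01 in

x_c = 1.04 in, y_c = 133.01 in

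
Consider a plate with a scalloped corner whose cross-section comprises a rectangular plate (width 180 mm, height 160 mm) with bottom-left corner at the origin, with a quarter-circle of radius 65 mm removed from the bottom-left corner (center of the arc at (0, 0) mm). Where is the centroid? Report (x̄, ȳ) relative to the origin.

x̄ = 98.13 mm, ȳ = 86.83 mm

plate: A = 180 × 160 = 28800.00, centroid at (90.00, 80.00).
removed quarter-circle: A = −¼π·65² = -3318.31, centroid at (27.59, 27.59).
ΣA = 25481.69 mm², ΣAx̄ = 2500458.33 mm³, ΣAȳ = 2212458.33 mm³.
x̄ = 2500458.33/25481.69 = 98.13 mm; ȳ = 2212458.33/25481.69 = 86.83 mm.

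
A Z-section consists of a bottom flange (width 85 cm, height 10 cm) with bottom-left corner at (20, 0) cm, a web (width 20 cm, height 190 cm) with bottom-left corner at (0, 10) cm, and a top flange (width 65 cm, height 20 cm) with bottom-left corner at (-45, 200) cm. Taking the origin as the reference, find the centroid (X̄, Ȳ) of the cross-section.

X̄ = 12.58 cm, Ȳ = 113.66 cm

bottom flange: A = 85 × 10 = 850.00, centroid at (62.50, 5.00).
web: A = 20 × 190 = 3800.00, centroid at (10.00, 105.00).
top flange: A = 65 × 20 = 1300.00, centroid at (-12.50, 210.00).
ΣA = 5950.00 cm²
ΣAX̄ = (850.00)(62.50) + (3800.00)(10.00) + (1300.00)(-12.50) = 74875.00 cm³
ΣAȲ = (850.00)(5.00) + (3800.00)(105.00) + (1300.00)(210.00) = 676250.00 cm³
X̄ = 74875.00 / 5950.00 = 12.58 cm
Ȳ = 676250.00 / 5950.00 = 113.66 cm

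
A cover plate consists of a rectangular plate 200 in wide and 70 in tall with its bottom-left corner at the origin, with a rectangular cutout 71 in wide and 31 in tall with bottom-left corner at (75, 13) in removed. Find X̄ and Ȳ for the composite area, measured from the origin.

Part | A | x̄ᵢ | ȳᵢ | A·x̄ᵢ | A·ȳᵢ
plate | 14000.00 | 100.00 | 35.00 | 1400000.00 | 490000.00
hole | -2201.00 | 110.50 | 28.50 | -243210.50 | -62728.50
Σ | 11799.00 |  |  | 1156789.50 | 427271.50
X̄ = 1156789.50 / 11799.00 = 98.04 in
Ȳ = 427271.50 / 11799.00 = 36.21 in

X̄ = 98.04 in, Ȳ = 36.21 in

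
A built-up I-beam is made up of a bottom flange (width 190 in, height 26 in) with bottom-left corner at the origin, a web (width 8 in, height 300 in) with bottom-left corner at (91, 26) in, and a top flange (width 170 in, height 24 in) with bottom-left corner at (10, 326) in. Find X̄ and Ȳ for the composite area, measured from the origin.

bottom flange: A = 190 × 26 = 4940.00, centroid at (95.00, 13.00).
web: A = 8 × 300 = 2400.00, centroid at (95.00, 176.00).
top flange: A = 170 × 24 = 4080.00, centroid at (95.00, 338.00).
ΣA = 11420.00 in², ΣAX̄ = 1084900.00 in³, ΣAȲ = 1865660.00 in³.
X̄ = 1084900.00/11420.00 = 95.00 in; Ȳ = 1865660.00/11420.00 = 163.37 in.

X̄ = 95.00 in, Ȳ = 163.37 in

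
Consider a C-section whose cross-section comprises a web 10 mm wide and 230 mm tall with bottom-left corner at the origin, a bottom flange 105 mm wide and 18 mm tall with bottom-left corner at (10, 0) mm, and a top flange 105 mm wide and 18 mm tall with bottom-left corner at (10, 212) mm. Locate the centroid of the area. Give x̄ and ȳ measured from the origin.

Part | A | x̄ᵢ | ȳᵢ | A·x̄ᵢ | A·ȳᵢ
web | 2300.00 | 5.00 | 115.00 | 11500.00 | 264500.00
bottom flange | 1890.00 | 62.50 | 9.00 | 118125.00 | 17010.00
top flange | 1890.00 | 62.50 | 221.00 | 118125.00 | 417690.00
Σ | 6080.00 |  |  | 247750.00 | 699200.00
x̄ = 247750.00 / 6080.00 = 40.75 mm
ȳ = 699200.00 / 6080.00 = 115.00 mm

x̄ = 40.75 mm, ȳ = 115.00 mm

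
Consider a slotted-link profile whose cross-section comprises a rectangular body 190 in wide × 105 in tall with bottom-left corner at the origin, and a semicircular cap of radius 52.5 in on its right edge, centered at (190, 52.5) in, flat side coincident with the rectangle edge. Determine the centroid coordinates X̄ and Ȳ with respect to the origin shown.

rectangular body: A = 190 × 105 = 19950.00, centroid at (95.00, 52.50).
semicircular end: A = ½π·52.5² = 4329.51, centroid at (212.28, 52.50).
ΣA = 24279.51 in², ΣAX̄ = 2814325.15 in³, ΣAȲ = 1274674.14 in³.
X̄ = 2814325.15/24279.51 = 115.91 in; Ȳ = 1274674.14/24279.51 = 52.50 in.

X̄ = 115.91 in, Ȳ = 52.50 in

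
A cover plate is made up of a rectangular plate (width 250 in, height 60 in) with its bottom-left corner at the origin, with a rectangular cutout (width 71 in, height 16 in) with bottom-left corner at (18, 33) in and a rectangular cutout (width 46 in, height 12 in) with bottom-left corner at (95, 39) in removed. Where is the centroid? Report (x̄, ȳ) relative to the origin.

x̄ = 131.39 in, ȳ = 28.44 in

plate: A = 250 × 60 = 15000.00, centroid at (125.00, 30.00).
hole 1: A = −(71 × 16) = -1136.00, centroid at (53.50, 41.00).
hole 2: A = −(46 × 12) = -552.00, centroid at (118.00, 45.00).
ΣA = 13312.00 in²
ΣAx̄ = (15000.00)(125.00) + (-1136.00)(53.50) + (-552.00)(118.00) = 1749088.00 in³
ΣAȳ = (15000.00)(30.00) + (-1136.00)(41.00) + (-552.00)(45.00) = 378584.00 in³
x̄ = 1749088.00 / 13312.00 = 131.39 in
ȳ = 378584.00 / 13312.00 = 28.44 in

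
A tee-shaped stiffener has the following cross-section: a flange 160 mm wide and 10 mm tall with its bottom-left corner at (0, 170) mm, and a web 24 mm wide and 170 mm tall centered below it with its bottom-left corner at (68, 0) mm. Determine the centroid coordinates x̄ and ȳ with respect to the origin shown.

web: A = 24 × 170 = 4080.00, centroid at (80.00, 85.00).
flange: A = 160 × 10 = 1600.00, centroid at (80.00, 175.00).
ΣA = 5680.00 mm²
ΣAx̄ = (4080.00)(80.00) + (1600.00)(80.00) = 454400.00 mm³
ΣAȳ = (4080.00)(85.00) + (1600.00)(175.00) = 626800.00 mm³
x̄ = 454400.00 / 5680.00 = 80.00 mm
ȳ = 626800.00 / 5680.00 = 110.35 mm

x̄ = 80.00 mm, ȳ = 110.35 mm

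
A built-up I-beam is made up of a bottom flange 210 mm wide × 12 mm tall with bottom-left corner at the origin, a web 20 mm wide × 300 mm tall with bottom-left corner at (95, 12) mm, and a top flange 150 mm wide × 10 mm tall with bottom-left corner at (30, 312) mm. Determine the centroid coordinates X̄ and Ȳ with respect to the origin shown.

Part | A | x̄ᵢ | ȳᵢ | A·x̄ᵢ | A·ȳᵢ
bottom flange | 2520.00 | 105.00 | 6.00 | 264600.00 | 15120.00
web | 6000.00 | 105.00 | 162.00 | 630000.00 | 972000.00
top flange | 1500.00 | 105.00 | 317.00 | 157500.00 | 475500.00
Σ | 10020.00 |  |  | 1052100.00 | 1462620.00
X̄ = 1052100.00 / 10020.00 = 105.00 mm
Ȳ = 1462620.00 / 10020.00 = 145.97 mm

X̄ = 105.00 mm, Ȳ = 145.97 mm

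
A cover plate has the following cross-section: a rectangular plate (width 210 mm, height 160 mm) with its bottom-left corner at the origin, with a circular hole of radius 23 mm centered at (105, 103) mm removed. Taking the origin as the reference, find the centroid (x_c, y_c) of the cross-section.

plate: A = 210 × 160 = 33600.00, centroid at (105.00, 80.00).
hole: A = −π·23² = -1661.90, centroid at (105.00, 103.00).
ΣA = 31938.10 mm², ΣAx_c = 3353500.24 mm³, ΣAy_c = 2516824.04 mm³.
x_c = 3353500.24/31938.10 = 105.00 mm; y_c = 2516824.04/31938.10 = 78.80 mm.

x_c = 105.00 mm, y_c = 78.80 mm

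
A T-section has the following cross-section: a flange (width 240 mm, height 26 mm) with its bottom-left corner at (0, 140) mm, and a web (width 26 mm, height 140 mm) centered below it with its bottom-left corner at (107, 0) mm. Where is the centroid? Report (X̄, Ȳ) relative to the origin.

web: A = 26 × 140 = 3640.00, centroid at (120.00, 70.00).
flange: A = 240 × 26 = 6240.00, centroid at (120.00, 153.00).
ΣA = 9880.00 mm², ΣAX̄ = 1185600.00 mm³, ΣAȲ = 1209520.00 mm³.
X̄ = 1185600.00/9880.00 = 120.00 mm; Ȳ = 1209520.00/9880.00 = 122.42 mm.

X̄ = 120.00 mm, Ȳ = 122.42 mm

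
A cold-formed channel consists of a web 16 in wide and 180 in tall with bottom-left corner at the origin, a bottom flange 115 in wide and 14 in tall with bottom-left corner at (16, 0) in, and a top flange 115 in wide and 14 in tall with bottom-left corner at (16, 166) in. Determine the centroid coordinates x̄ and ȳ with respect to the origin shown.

Part | A | x̄ᵢ | ȳᵢ | A·x̄ᵢ | A·ȳᵢ
web | 2880.00 | 8.00 | 90.00 | 23040.00 | 259200.00
bottom flange | 1610.00 | 73.50 | 7.00 | 118335.00 | 11270.00
top flange | 1610.00 | 73.50 | 173.00 | 118335.00 | 278530.00
Σ | 6100.00 |  |  | 259710.00 | 549000.00
x̄ = 259710.00 / 6100.00 = 42.58 in
ȳ = 549000.00 / 6100.00 = 90.00 in

x̄ = 42.58 in, ȳ = 90.00 in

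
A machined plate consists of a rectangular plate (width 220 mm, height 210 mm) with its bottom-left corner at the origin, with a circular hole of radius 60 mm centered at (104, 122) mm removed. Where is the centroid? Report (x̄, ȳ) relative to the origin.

x̄ = 111.94 mm, ȳ = 99.49 mm

plate: A = 220 × 210 = 46200.00, centroid at (110.00, 105.00).
hole: A = −π·60² = -11309.73, centroid at (104.00, 122.00).
ΣA = 34890.27 mm²
ΣAx̄ = (46200.00)(110.00) + (-11309.73)(104.00) = 3905787.71 mm³
ΣAȳ = (46200.00)(105.00) + (-11309.73)(122.00) = 3471212.51 mm³
x̄ = 3905787.71 / 34890.27 = 111.94 mm
ȳ = 3471212.51 / 34890.27 = 99.49 mm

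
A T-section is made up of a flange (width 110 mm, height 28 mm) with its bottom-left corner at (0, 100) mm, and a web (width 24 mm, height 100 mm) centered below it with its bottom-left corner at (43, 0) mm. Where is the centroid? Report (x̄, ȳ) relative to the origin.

x̄ = 55.00 mm, ȳ = 85.97 mm

web: A = 24 × 100 = 2400.00, centroid at (55.00, 50.00).
flange: A = 110 × 28 = 3080.00, centroid at (55.00, 114.00).
ΣA = 5480.00 mm²
ΣAx̄ = (2400.00)(55.00) + (3080.00)(55.00) = 301400.00 mm³
ΣAȳ = (2400.00)(50.00) + (3080.00)(114.00) = 471120.00 mm³
x̄ = 301400.00 / 5480.00 = 55.00 mm
ȳ = 471120.00 / 5480.00 = 85.97 mm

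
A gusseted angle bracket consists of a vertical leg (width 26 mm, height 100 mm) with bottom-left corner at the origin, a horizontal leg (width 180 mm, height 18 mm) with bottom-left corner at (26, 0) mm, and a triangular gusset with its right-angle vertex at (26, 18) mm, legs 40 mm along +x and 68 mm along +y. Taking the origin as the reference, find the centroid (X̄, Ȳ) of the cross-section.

X̄ = 64.32 mm, Ȳ = 29.79 mm

vertical leg: A = 26 × 100 = 2600.00, centroid at (13.00, 50.00).
horizontal leg: A = 180 × 18 = 3240.00, centroid at (116.00, 9.00).
gusset: A = ½·40·68 = 1360.00, centroid at (39.33, 40.67).
ΣA = 7200.00 mm², ΣAX̄ = 463133.33 mm³, ΣAȲ = 214466.67 mm³.
X̄ = 463133.33/7200.00 = 64.32 mm; Ȳ = 214466.67/7200.00 = 29.79 mm.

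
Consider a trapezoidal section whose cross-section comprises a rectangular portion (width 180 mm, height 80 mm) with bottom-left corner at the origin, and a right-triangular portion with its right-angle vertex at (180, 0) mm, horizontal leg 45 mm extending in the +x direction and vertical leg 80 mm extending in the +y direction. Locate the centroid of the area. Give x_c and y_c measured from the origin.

rectangular portion: A = 180 × 80 = 14400.00, centroid at (90.00, 40.00).
triangular portion: A = ½·45·80 = 1800.00, centroid at (195.00, 26.67).
ΣA = 16200.00 mm², ΣAx_c = 1647000.00 mm³, ΣAy_c = 624000.00 mm³.
x_c = 1647000.00/16200.00 = 101.67 mm; y_c = 624000.00/16200.00 = 38.52 mm.

x_c = 101.67 mm, y_c = 38.52 mm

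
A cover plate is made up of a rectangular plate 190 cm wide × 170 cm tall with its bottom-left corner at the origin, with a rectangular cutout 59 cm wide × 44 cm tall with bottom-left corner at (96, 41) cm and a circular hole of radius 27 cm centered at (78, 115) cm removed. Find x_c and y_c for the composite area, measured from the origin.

x_c = 93.53 cm, y_c = 84.58 cm

Part | A | x̄ᵢ | ȳᵢ | A·x̄ᵢ | A·ȳᵢ
plate | 32300.00 | 95.00 | 85.00 | 3068500.00 | 2745500.00
hole 1 | -2596.00 | 125.50 | 63.00 | -325798.00 | -163548.00
hole 2 | -2290.22 | 78.00 | 115.00 | -178637.24 | -263375.42
Σ | 27413.78 |  |  | 2564064.76 | 2318576.58
x_c = 2564064.76 / 27413.78 = 93.53 cm
y_c = 2318576.58 / 27413.78 = 84.58 cm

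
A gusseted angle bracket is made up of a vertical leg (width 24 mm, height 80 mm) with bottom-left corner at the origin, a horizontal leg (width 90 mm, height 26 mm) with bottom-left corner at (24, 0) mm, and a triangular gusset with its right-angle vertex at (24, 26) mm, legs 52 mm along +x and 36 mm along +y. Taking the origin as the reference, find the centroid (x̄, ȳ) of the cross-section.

vertical leg: A = 24 × 80 = 1920.00, centroid at (12.00, 40.00).
horizontal leg: A = 90 × 26 = 2340.00, centroid at (69.00, 13.00).
gusset: A = ½·52·36 = 936.00, centroid at (41.33, 38.00).
ΣA = 5196.00 mm²
ΣAx̄ = (1920.00)(12.00) + (2340.00)(69.00) + (936.00)(41.33) = 223188.00 mm³
ΣAȳ = (1920.00)(40.00) + (2340.00)(13.00) + (936.00)(38.00) = 142788.00 mm³
x̄ = 223188.00 / 5196.00 = 42.95 mm
ȳ = 142788.00 / 5196.00 = 27.48 mm

x̄ = 42.95 mm, ȳ = 27.48 mm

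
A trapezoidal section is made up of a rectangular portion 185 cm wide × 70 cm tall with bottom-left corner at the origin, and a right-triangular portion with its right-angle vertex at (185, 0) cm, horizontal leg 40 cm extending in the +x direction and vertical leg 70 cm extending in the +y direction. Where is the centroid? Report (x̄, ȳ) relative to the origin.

x̄ = 102.83 cm, ȳ = 33.86 cm

rectangular portion: A = 185 × 70 = 12950.00, centroid at (92.50, 35.00).
triangular portion: A = ½·40·70 = 1400.00, centroid at (198.33, 23.33).
ΣA = 14350.00 cm², ΣAx̄ = 1475541.67 cm³, ΣAȳ = 485916.67 cm³.
x̄ = 1475541.67/14350.00 = 102.83 cm; ȳ = 485916.67/14350.00 = 33.86 cm.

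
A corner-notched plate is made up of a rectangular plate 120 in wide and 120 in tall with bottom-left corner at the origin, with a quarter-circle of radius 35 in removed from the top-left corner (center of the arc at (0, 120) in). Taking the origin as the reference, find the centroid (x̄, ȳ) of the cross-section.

x̄ = 63.23 in, ȳ = 56.77 in

plate: A = 120 × 120 = 14400.00, centroid at (60.00, 60.00).
removed quarter-circle: A = −¼π·35² = -962.11, centroid at (14.85, 105.15).
ΣA = 13437.89 in²
ΣAx̄ = (14400.00)(60.00) + (-962.11)(14.85) = 849708.33 in³
ΣAȳ = (14400.00)(60.00) + (-962.11)(105.15) = 762838.14 in³
x̄ = 849708.33 / 13437.89 = 63.23 in
ȳ = 762838.14 / 13437.89 = 56.77 in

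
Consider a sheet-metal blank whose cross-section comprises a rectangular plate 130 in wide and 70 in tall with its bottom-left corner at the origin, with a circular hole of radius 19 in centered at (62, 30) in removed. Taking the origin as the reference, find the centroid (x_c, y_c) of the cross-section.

x_c = 65.43 in, y_c = 35.71 in

Part | A | x̄ᵢ | ȳᵢ | A·x̄ᵢ | A·ȳᵢ
plate | 9100.00 | 65.00 | 35.00 | 591500.00 | 318500.00
hole | -1134.11 | 62.00 | 30.00 | -70315.13 | -34023.45
Σ | 7965.89 |  |  | 521184.87 | 284476.55
x_c = 521184.87 / 7965.89 = 65.43 in
y_c = 284476.55 / 7965.89 = 35.71 in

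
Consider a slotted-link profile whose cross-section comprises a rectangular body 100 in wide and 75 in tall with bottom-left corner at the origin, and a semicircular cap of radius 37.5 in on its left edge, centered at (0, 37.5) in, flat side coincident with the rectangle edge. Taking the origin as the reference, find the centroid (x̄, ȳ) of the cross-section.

rectangular body: A = 100 × 75 = 7500.00, centroid at (50.00, 37.50).
semicircular end: A = ½π·37.5² = 2208.93, centroid at (-15.92, 37.50).
ΣA = 9708.93 in²
ΣAx̄ = (7500.00)(50.00) + (2208.93)(-15.92) = 339843.75 in³
ΣAȳ = (7500.00)(37.50) + (2208.93)(37.50) = 364084.96 in³
x̄ = 339843.75 / 9708.93 = 35.00 in
ȳ = 364084.96 / 9708.93 = 37.50 in

x̄ = 35.00 in, ȳ = 37.50 in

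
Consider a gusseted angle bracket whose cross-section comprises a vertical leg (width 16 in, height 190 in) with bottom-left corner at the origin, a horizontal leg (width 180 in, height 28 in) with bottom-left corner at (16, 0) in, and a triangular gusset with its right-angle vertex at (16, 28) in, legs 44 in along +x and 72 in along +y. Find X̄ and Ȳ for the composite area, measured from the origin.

X̄ = 62.82 in, Ȳ = 45.71 in

vertical leg: A = 16 × 190 = 3040.00, centroid at (8.00, 95.00).
horizontal leg: A = 180 × 28 = 5040.00, centroid at (106.00, 14.00).
gusset: A = ½·44·72 = 1584.00, centroid at (30.67, 52.00).
ΣA = 9664.00 in², ΣAX̄ = 607136.00 in³, ΣAȲ = 441728.00 in³.
X̄ = 607136.00/9664.00 = 62.82 in; Ȳ = 441728.00/9664.00 = 45.71 in.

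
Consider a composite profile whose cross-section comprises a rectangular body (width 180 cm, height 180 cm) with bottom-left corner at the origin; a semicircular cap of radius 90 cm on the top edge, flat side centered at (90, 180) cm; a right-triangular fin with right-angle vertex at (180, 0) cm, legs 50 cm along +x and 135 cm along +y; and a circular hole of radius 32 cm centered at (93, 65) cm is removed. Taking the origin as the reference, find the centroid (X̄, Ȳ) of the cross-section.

rectangular body: A = 180 × 180 = 32400.00, centroid at (90.00, 90.00).
semicircular top: A = ½π·90² = 12723.45, centroid at (90.00, 218.20).
triangular fin: A = ½·50·135 = 3375.00, centroid at (196.67, 45.00).
hole: A = −π·32² = -3216.99, centroid at (93.00, 65.00).
ΣA = 45281.46 cm², ΣAX̄ = 4425680.37 cm³, ΣAȲ = 5634991.64 cm³.
X̄ = 4425680.37/45281.46 = 97.74 cm; Ȳ = 5634991.64/45281.46 = 124.44 cm.

X̄ = 97.74 cm, Ȳ = 124.44 cm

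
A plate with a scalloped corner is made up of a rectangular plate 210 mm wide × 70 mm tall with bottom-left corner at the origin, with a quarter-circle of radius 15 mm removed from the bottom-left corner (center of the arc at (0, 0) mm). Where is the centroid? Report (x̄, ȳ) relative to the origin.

Part | A | x̄ᵢ | ȳᵢ | A·x̄ᵢ | A·ȳᵢ
plate | 14700.00 | 105.00 | 35.00 | 1543500.00 | 514500.00
removed quarter-circle | -176.71 | 6.37 | 6.37 | -1125.00 | -1125.00
Σ | 14523.29 |  |  | 1542375.00 | 513375.00
x̄ = 1542375.00 / 14523.29 = 106.20 mm
ȳ = 513375.00 / 14523.29 = 35.35 mm

x̄ = 106.20 mm, ȳ = 35.35 mm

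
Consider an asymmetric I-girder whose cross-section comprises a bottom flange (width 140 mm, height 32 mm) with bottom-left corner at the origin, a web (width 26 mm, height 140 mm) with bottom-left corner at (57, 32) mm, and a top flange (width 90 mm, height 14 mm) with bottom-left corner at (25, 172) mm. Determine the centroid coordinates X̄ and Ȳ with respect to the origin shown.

Part | A | x̄ᵢ | ȳᵢ | A·x̄ᵢ | A·ȳᵢ
bottom flange | 4480.00 | 70.00 | 16.00 | 313600.00 | 71680.00
web | 3640.00 | 70.00 | 102.00 | 254800.00 | 371280.00
top flange | 1260.00 | 70.00 | 179.00 | 88200.00 | 225540.00
Σ | 9380.00 |  |  | 656600.00 | 668500.00
X̄ = 656600.00 / 9380.00 = 70.00 mm
Ȳ = 668500.00 / 9380.00 = 71.27 mm

X̄ = 70.00 mm, Ȳ = 71.27 mm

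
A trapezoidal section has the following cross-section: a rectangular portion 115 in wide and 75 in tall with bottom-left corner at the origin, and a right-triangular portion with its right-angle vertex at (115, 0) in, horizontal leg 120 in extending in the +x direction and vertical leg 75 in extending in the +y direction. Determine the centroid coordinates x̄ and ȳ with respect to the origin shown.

x̄ = 90.93 in, ȳ = 33.21 in

rectangular portion: A = 115 × 75 = 8625.00, centroid at (57.50, 37.50).
triangular portion: A = ½·120·75 = 4500.00, centroid at (155.00, 25.00).
ΣA = 13125.00 in², ΣAx̄ = 1193437.50 in³, ΣAȳ = 435937.50 in³.
x̄ = 1193437.50/13125.00 = 90.93 in; ȳ = 435937.50/13125.00 = 33.21 in.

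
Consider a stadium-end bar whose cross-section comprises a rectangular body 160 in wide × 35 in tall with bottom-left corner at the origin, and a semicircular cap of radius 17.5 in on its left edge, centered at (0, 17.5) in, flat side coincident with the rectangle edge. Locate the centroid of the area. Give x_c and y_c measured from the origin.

x_c = 73.08 in, y_c = 17.50 in

rectangular body: A = 160 × 35 = 5600.00, centroid at (80.00, 17.50).
semicircular end: A = ½π·17.5² = 481.06, centroid at (-7.43, 17.50).
ΣA = 6081.06 in²
ΣAx_c = (5600.00)(80.00) + (481.06)(-7.43) = 444427.08 in³
ΣAy_c = (5600.00)(17.50) + (481.06)(17.50) = 106418.49 in³
x_c = 444427.08 / 6081.06 = 73.08 in
y_c = 106418.49 / 6081.06 = 17.50 in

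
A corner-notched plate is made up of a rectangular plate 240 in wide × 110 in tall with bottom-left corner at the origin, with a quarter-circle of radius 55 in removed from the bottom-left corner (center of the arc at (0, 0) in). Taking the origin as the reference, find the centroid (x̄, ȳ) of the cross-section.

x̄ = 129.56 in, ȳ = 58.13 in

Part | A | x̄ᵢ | ȳᵢ | A·x̄ᵢ | A·ȳᵢ
plate | 26400.00 | 120.00 | 55.00 | 3168000.00 | 1452000.00
removed quarter-circle | -2375.83 | 23.34 | 23.34 | -55458.33 | -55458.33
Σ | 24024.17 |  |  | 3112541.67 | 1396541.67
x̄ = 3112541.67 / 24024.17 = 129.56 in
ȳ = 1396541.67 / 24024.17 = 58.13 in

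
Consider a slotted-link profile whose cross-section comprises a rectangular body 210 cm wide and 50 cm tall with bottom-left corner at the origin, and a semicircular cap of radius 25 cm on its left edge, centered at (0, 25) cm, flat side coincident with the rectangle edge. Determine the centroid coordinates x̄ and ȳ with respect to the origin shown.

rectangular body: A = 210 × 50 = 10500.00, centroid at (105.00, 25.00).
semicircular end: A = ½π·25² = 981.75, centroid at (-10.61, 25.00).
ΣA = 11481.75 cm²
ΣAx̄ = (10500.00)(105.00) + (981.75)(-10.61) = 1092083.33 cm³
ΣAȳ = (10500.00)(25.00) + (981.75)(25.00) = 287043.69 cm³
x̄ = 1092083.33 / 11481.75 = 95.11 cm
ȳ = 287043.69 / 11481.75 = 25.00 cm

x̄ = 95.11 cm, ȳ = 25.00 cm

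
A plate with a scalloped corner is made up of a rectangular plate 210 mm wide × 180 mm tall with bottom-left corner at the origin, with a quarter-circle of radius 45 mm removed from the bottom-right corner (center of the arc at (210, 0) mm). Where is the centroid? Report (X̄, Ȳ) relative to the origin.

X̄ = 101.23 mm, Ȳ = 93.11 mm

Part | A | x̄ᵢ | ȳᵢ | A·x̄ᵢ | A·ȳᵢ
plate | 37800.00 | 105.00 | 90.00 | 3969000.00 | 3402000.00
removed quarter-circle | -1590.43 | 190.90 | 19.10 | -303615.57 | -30375.00
Σ | 36209.57 |  |  | 3665384.43 | 3371625.00
X̄ = 3665384.43 / 36209.57 = 101.23 mm
Ȳ = 3371625.00 / 36209.57 = 93.11 mm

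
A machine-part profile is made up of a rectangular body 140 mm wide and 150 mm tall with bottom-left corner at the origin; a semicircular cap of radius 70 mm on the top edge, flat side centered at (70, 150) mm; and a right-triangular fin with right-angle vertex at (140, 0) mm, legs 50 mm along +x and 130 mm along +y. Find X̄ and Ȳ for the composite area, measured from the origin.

Part | A | x̄ᵢ | ȳᵢ | A·x̄ᵢ | A·ȳᵢ
rectangular body | 21000.00 | 70.00 | 75.00 | 1470000.00 | 1575000.00
semicircular top | 7696.90 | 70.00 | 179.71 | 538783.14 | 1383201.97
triangular fin | 3250.00 | 156.67 | 43.33 | 509166.67 | 140833.33
Σ | 31946.90 |  |  | 2517949.81 | 3099035.30
X̄ = 2517949.81 / 31946.90 = 78.82 mm
Ȳ = 3099035.30 / 31946.90 = 97.01 mm

X̄ = 78.82 mm, Ȳ = 97.01 mm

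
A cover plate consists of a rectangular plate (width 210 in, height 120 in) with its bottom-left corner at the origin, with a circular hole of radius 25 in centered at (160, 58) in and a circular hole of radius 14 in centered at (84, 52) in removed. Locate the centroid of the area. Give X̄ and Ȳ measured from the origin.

X̄ = 100.80 in, Ȳ = 60.39 in

plate: A = 210 × 120 = 25200.00, centroid at (105.00, 60.00).
hole 1: A = −π·25² = -1963.50, centroid at (160.00, 58.00).
hole 2: A = −π·14² = -615.75, centroid at (84.00, 52.00).
ΣA = 22620.75 in²
ΣAX̄ = (25200.00)(105.00) + (-1963.50)(160.00) + (-615.75)(84.00) = 2280117.55 in³
ΣAȲ = (25200.00)(60.00) + (-1963.50)(58.00) + (-615.75)(52.00) = 1366098.15 in³
X̄ = 2280117.55 / 22620.75 = 100.80 in
Ȳ = 1366098.15 / 22620.75 = 60.39 in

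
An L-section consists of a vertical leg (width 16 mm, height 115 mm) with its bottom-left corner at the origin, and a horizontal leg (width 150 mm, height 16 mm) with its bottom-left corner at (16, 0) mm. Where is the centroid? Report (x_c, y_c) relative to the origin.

x_c = 54.98 mm, y_c = 29.48 mm

vertical leg: A = 16 × 115 = 1840.00, centroid at (8.00, 57.50).
horizontal leg: A = 150 × 16 = 2400.00, centroid at (91.00, 8.00).
ΣA = 4240.00 mm²
ΣAx_c = (1840.00)(8.00) + (2400.00)(91.00) = 233120.00 mm³
ΣAy_c = (1840.00)(57.50) + (2400.00)(8.00) = 125000.00 mm³
x_c = 233120.00 / 4240.00 = 54.98 mm
y_c = 125000.00 / 4240.00 = 29.48 mm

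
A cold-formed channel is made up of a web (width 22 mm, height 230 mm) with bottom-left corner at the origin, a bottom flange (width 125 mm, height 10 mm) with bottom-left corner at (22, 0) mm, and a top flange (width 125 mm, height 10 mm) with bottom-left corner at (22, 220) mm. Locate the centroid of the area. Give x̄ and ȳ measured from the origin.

Part | A | x̄ᵢ | ȳᵢ | A·x̄ᵢ | A·ȳᵢ
web | 5060.00 | 11.00 | 115.00 | 55660.00 | 581900.00
bottom flange | 1250.00 | 84.50 | 5.00 | 105625.00 | 6250.00
top flange | 1250.00 | 84.50 | 225.00 | 105625.00 | 281250.00
Σ | 7560.00 |  |  | 266910.00 | 869400.00
x̄ = 266910.00 / 7560.00 = 35.31 mm
ȳ = 869400.00 / 7560.00 = 115.00 mm

x̄ = 35.31 mm, ȳ = 115.00 mm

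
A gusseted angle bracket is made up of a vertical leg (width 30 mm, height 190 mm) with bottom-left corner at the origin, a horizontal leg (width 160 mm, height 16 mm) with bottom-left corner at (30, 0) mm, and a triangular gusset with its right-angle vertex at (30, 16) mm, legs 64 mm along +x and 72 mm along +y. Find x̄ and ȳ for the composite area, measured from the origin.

x̄ = 45.95 mm, ȳ = 61.92 mm

vertical leg: A = 30 × 190 = 5700.00, centroid at (15.00, 95.00).
horizontal leg: A = 160 × 16 = 2560.00, centroid at (110.00, 8.00).
gusset: A = ½·64·72 = 2304.00, centroid at (51.33, 40.00).
ΣA = 10564.00 mm², ΣAx̄ = 485372.00 mm³, ΣAȳ = 654140.00 mm³.
x̄ = 485372.00/10564.00 = 45.95 mm; ȳ = 654140.00/10564.00 = 61.92 mm.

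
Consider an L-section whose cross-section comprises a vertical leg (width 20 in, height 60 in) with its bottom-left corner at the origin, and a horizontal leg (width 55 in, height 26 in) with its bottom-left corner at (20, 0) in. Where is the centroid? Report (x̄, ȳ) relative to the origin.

Part | A | x̄ᵢ | ȳᵢ | A·x̄ᵢ | A·ȳᵢ
vertical leg | 1200.00 | 10.00 | 30.00 | 12000.00 | 36000.00
horizontal leg | 1430.00 | 47.50 | 13.00 | 67925.00 | 18590.00
Σ | 2630.00 |  |  | 79925.00 | 54590.00
x̄ = 79925.00 / 2630.00 = 30.39 in
ȳ = 54590.00 / 2630.00 = 20.76 in

x̄ = 30.39 in, ȳ = 20.76 in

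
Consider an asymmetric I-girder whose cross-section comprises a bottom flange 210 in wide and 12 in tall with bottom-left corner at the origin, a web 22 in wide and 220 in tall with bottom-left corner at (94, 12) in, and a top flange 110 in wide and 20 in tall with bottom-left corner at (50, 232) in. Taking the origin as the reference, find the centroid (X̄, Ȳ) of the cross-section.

X̄ = 105.00 in, Ȳ = 119.04 in

bottom flange: A = 210 × 12 = 2520.00, centroid at (105.00, 6.00).
web: A = 22 × 220 = 4840.00, centroid at (105.00, 122.00).
top flange: A = 110 × 20 = 2200.00, centroid at (105.00, 242.00).
ΣA = 9560.00 in², ΣAX̄ = 1003800.00 in³, ΣAȲ = 1138000.00 in³.
X̄ = 1003800.00/9560.00 = 105.00 in; Ȳ = 1138000.00/9560.00 = 119.04 in.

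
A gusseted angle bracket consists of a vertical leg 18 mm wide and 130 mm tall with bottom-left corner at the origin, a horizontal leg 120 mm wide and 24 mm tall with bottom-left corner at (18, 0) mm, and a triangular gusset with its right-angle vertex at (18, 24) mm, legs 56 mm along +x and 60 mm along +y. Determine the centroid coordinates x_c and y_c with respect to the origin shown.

x_c = 44.54 mm, y_c = 37.77 mm

vertical leg: A = 18 × 130 = 2340.00, centroid at (9.00, 65.00).
horizontal leg: A = 120 × 24 = 2880.00, centroid at (78.00, 12.00).
gusset: A = ½·56·60 = 1680.00, centroid at (36.67, 44.00).
ΣA = 6900.00 mm², ΣAx_c = 307300.00 mm³, ΣAy_c = 260580.00 mm³.
x_c = 307300.00/6900.00 = 44.54 mm; y_c = 260580.00/6900.00 = 37.77 mm.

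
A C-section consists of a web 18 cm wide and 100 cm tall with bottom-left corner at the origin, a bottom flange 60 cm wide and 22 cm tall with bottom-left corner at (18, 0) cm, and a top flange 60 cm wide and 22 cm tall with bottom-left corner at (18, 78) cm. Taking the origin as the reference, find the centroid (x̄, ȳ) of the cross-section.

x̄ = 32.19 cm, ȳ = 50.00 cm

Part | A | x̄ᵢ | ȳᵢ | A·x̄ᵢ | A·ȳᵢ
web | 1800.00 | 9.00 | 50.00 | 16200.00 | 90000.00
bottom flange | 1320.00 | 48.00 | 11.00 | 63360.00 | 14520.00
top flange | 1320.00 | 48.00 | 89.00 | 63360.00 | 117480.00
Σ | 4440.00 |  |  | 142920.00 | 222000.00
x̄ = 142920.00 / 4440.00 = 32.19 cm
ȳ = 222000.00 / 4440.00 = 50.00 cm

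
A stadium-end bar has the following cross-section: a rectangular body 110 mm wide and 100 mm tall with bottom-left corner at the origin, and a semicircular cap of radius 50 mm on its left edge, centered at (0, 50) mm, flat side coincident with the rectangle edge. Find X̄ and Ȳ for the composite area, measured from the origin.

X̄ = 34.95 mm, Ȳ = 50.00 mm

rectangular body: A = 110 × 100 = 11000.00, centroid at (55.00, 50.00).
semicircular end: A = ½π·50² = 3926.99, centroid at (-21.22, 50.00).
ΣA = 14926.99 mm², ΣAX̄ = 521666.67 mm³, ΣAȲ = 746349.54 mm³.
X̄ = 521666.67/14926.99 = 34.95 mm; Ȳ = 746349.54/14926.99 = 50.00 mm.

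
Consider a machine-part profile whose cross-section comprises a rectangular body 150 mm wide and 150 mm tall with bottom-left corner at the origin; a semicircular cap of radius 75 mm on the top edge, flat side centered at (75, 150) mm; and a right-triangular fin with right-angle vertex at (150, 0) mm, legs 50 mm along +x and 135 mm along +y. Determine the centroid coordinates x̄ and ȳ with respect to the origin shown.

x̄ = 83.91 mm, ȳ = 99.28 mm

Part | A | x̄ᵢ | ȳᵢ | A·x̄ᵢ | A·ȳᵢ
rectangular body | 22500.00 | 75.00 | 75.00 | 1687500.00 | 1687500.00
semicircular top | 8835.73 | 75.00 | 181.83 | 662679.70 | 1606609.40
triangular fin | 3375.00 | 166.67 | 45.00 | 562500.00 | 151875.00
Σ | 34710.73 |  |  | 2912679.70 | 3445984.40
x̄ = 2912679.70 / 34710.73 = 83.91 mm
ȳ = 3445984.40 / 34710.73 = 99.28 mm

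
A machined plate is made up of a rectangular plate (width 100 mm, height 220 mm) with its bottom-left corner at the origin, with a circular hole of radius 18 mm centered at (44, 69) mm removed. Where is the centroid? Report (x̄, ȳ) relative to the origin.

x̄ = 50.29 mm, ȳ = 111.99 mm

plate: A = 100 × 220 = 22000.00, centroid at (50.00, 110.00).
hole: A = −π·18² = -1017.88, centroid at (44.00, 69.00).
ΣA = 20982.12 mm², ΣAx̄ = 1055213.46 mm³, ΣAȳ = 2349766.55 mm³.
x̄ = 1055213.46/20982.12 = 50.29 mm; ȳ = 2349766.55/20982.12 = 111.99 mm.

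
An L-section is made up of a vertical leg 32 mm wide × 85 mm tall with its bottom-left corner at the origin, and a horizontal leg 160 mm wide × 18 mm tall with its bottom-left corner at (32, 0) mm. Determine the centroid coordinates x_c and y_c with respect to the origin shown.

vertical leg: A = 32 × 85 = 2720.00, centroid at (16.00, 42.50).
horizontal leg: A = 160 × 18 = 2880.00, centroid at (112.00, 9.00).
ΣA = 5600.00 mm², ΣAx_c = 366080.00 mm³, ΣAy_c = 141520.00 mm³.
x_c = 366080.00/5600.00 = 65.37 mm; y_c = 141520.00/5600.00 = 25.27 mm.

x_c = 65.37 mm, y_c = 25.27 mm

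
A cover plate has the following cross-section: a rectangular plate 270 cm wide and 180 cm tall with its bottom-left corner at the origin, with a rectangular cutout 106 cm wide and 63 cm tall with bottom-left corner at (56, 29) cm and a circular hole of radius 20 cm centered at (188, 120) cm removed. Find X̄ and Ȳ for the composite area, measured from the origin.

plate: A = 270 × 180 = 48600.00, centroid at (135.00, 90.00).
hole 1: A = −(106 × 63) = -6678.00, centroid at (109.00, 60.50).
hole 2: A = −π·20² = -1256.64, centroid at (188.00, 120.00).
ΣA = 40665.36 cm²
ΣAX̄ = (48600.00)(135.00) + (-6678.00)(109.00) + (-1256.64)(188.00) = 5596850.23 cm³
ΣAȲ = (48600.00)(90.00) + (-6678.00)(60.50) + (-1256.64)(120.00) = 3819184.55 cm³
X̄ = 5596850.23 / 40665.36 = 137.63 cm
Ȳ = 3819184.55 / 40665.36 = 93.92 cm

X̄ = 137.63 cm, Ȳ = 93.92 cm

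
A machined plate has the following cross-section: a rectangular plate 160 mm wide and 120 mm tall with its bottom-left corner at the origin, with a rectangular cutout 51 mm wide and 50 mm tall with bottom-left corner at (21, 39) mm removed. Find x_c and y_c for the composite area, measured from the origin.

x_c = 85.13 mm, y_c = 59.39 mm

Part | A | x̄ᵢ | ȳᵢ | A·x̄ᵢ | A·ȳᵢ
plate | 19200.00 | 80.00 | 60.00 | 1536000.00 | 1152000.00
hole | -2550.00 | 46.50 | 64.00 | -118575.00 | -163200.00
Σ | 16650.00 |  |  | 1417425.00 | 988800.00
x_c = 1417425.00 / 16650.00 = 85.13 mm
y_c = 988800.00 / 16650.00 = 59.39 mm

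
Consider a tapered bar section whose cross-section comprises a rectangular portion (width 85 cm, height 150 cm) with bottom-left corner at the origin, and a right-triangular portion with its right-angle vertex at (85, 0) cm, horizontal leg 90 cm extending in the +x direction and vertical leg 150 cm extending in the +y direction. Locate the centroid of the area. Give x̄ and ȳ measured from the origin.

x̄ = 67.60 cm, ȳ = 66.35 cm

rectangular portion: A = 85 × 150 = 12750.00, centroid at (42.50, 75.00).
triangular portion: A = ½·90·150 = 6750.00, centroid at (115.00, 50.00).
ΣA = 19500.00 cm², ΣAx̄ = 1318125.00 cm³, ΣAȳ = 1293750.00 cm³.
x̄ = 1318125.00/19500.00 = 67.60 cm; ȳ = 1293750.00/19500.00 = 66.35 cm.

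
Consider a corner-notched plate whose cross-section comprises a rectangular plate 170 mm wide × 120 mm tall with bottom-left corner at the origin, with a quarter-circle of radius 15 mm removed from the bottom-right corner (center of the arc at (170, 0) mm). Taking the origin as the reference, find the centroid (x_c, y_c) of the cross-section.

x_c = 84.31 mm, y_c = 60.47 mm

plate: A = 170 × 120 = 20400.00, centroid at (85.00, 60.00).
removed quarter-circle: A = −¼π·15² = -176.71, centroid at (163.63, 6.37).
ΣA = 20223.29 mm², ΣAx_c = 1705083.52 mm³, ΣAy_c = 1222875.00 mm³.
x_c = 1705083.52/20223.29 = 84.31 mm; y_c = 1222875.00/20223.29 = 60.47 mm.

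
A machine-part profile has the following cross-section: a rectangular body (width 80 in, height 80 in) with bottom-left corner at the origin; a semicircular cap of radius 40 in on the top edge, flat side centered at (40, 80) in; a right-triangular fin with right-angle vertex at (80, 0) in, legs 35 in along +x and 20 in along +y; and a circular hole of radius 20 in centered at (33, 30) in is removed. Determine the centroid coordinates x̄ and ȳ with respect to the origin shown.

Part | A | x̄ᵢ | ȳᵢ | A·x̄ᵢ | A·ȳᵢ
rectangular body | 6400.00 | 40.00 | 40.00 | 256000.00 | 256000.00
semicircular top | 2513.27 | 40.00 | 96.98 | 100530.96 | 243728.60
triangular fin | 350.00 | 91.67 | 6.67 | 32083.33 | 2333.33
hole | -1256.64 | 33.00 | 30.00 | -41469.02 | -37699.11
Σ | 8006.64 |  |  | 347145.28 | 464362.82
x̄ = 347145.28 / 8006.64 = 43.36 in
ȳ = 464362.82 / 8006.64 = 58.00 in

x̄ = 43.36 in, ȳ = 58.00 in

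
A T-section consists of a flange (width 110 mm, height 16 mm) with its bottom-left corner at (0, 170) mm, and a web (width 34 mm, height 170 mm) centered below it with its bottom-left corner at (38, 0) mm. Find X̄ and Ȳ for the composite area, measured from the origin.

Part | A | x̄ᵢ | ȳᵢ | A·x̄ᵢ | A·ȳᵢ
web | 5780.00 | 55.00 | 85.00 | 317900.00 | 491300.00
flange | 1760.00 | 55.00 | 178.00 | 96800.00 | 313280.00
Σ | 7540.00 |  |  | 414700.00 | 804580.00
X̄ = 414700.00 / 7540.00 = 55.00 mm
Ȳ = 804580.00 / 7540.00 = 106.71 mm

X̄ = 55.00 mm, Ȳ = 106.71 mm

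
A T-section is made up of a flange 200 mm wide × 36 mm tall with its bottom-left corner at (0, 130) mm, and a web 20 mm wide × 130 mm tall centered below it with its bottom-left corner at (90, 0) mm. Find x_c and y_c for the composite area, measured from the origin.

web: A = 20 × 130 = 2600.00, centroid at (100.00, 65.00).
flange: A = 200 × 36 = 7200.00, centroid at (100.00, 148.00).
ΣA = 9800.00 mm², ΣAx_c = 980000.00 mm³, ΣAy_c = 1234600.00 mm³.
x_c = 980000.00/9800.00 = 100.00 mm; y_c = 1234600.00/9800.00 = 125.98 mm.

x_c = 100.00 mm, y_c = 125.98 mm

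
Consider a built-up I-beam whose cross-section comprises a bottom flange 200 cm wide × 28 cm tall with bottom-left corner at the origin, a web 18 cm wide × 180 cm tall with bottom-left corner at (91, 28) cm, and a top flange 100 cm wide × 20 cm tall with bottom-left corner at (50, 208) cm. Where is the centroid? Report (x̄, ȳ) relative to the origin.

bottom flange: A = 200 × 28 = 5600.00, centroid at (100.00, 14.00).
web: A = 18 × 180 = 3240.00, centroid at (100.00, 118.00).
top flange: A = 100 × 20 = 2000.00, centroid at (100.00, 218.00).
ΣA = 10840.00 cm², ΣAx̄ = 1084000.00 cm³, ΣAȳ = 896720.00 cm³.
x̄ = 1084000.00/10840.00 = 100.00 cm; ȳ = 896720.00/10840.00 = 82.72 cm.

x̄ = 100.00 cm, ȳ = 82.72 cm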